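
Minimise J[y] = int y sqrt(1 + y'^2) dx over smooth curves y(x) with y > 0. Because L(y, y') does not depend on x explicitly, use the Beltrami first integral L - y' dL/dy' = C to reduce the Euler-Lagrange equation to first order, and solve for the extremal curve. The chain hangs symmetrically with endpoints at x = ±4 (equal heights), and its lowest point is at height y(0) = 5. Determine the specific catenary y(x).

The Lagrangian L(y, y') = y sqrt(1 + y'^2) has no explicit x dependence, so the Beltrami identity applies:
    L − y' ∂L/∂y' = C.
Compute ∂L/∂y' = y · y' / sqrt(1 + y'^2). Then
    L − y' ∂L/∂y'
    = y sqrt(1 + y'^2) − y · y'^2 / sqrt(1 + y'^2)
    = y (1 + y'^2 − y'^2) / sqrt(1 + y'^2)
    = y / sqrt(1 + y'^2) = C.
Squaring gives y^2 = C^2 (1 + y'^2), i.e.
    y'^2 = y^2 / C^2 − 1.
Separating variables,
    dy / sqrt(y^2 − C^2) = dx / C,
and integrating gives arccosh(y / C) = (x − a)/C, so
    y(x) = C cosh((x − a)/C),
the catenary. The constants C and a are fixed by the two endpoint conditions (and, for the hanging-chain problem, the length constraint selects C).
Now fit the given data. The endpoints x = ±4 are symmetric at equal height, so the catenary is even about its minimum: a = 0 and y(x) = C cosh(x/C). The lowest point is y(0) = C cosh(0) = C, and we are told y(0) = 5, so C = 5. Therefore
    y(x) = 5 cosh(x/5),
and at the endpoints
    y(±4) = 5 cosh(4/5).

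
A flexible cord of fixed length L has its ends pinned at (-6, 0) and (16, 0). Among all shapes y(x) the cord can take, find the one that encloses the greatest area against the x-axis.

Set up the augmented Lagrangian using a multiplier λ for the length constraint:
    F(y, y') = y − λ sqrt(1 + y'^2).
F has no explicit x dependence, so the Beltrami identity yields a first integral
    F − y' ∂F/∂y' = C.
Compute ∂F/∂y' = −λ y' / sqrt(1 + y'^2). Then
    y − λ sqrt(1 + y'^2) + λ y'^2 / sqrt(1 + y'^2) = C
    ⇒  y − λ / sqrt(1 + y'^2) = C.
Solving for y' and integrating gives
    (x − a)^2 + (y − b)^2 = λ^2,
a circular arc of radius λ. The constants a, b are determined by the endpoint conditions y(-6) = y(16) = 0, and λ is fixed implicitly by the length constraint
    ∫_{-6}^{16} sqrt(1 + y'^2) dx = L.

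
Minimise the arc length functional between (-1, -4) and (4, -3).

Arc-length functional: J[y] = ∫ sqrt(1 + (y')^2) dx.
Lagrangian L = sqrt(1 + (y')^2) has no explicit y dependence, so ∂L/∂y = 0 and the Euler-Lagrange equation gives
    d/dx( y' / sqrt(1 + (y')^2) ) = 0  ⇒  y' / sqrt(1 + (y')^2) = const.
Hence y' is constant, so y(x) is affine.
Fitting the endpoints (-1, -4) and (4, -3):
    slope m = ((-3) − (-4)) / (4 − (-1)) = 1/5,
    intercept c = (-4) − m·(-1) = -19/5.
Extremal: y(x) = (1/5) x - 19/5.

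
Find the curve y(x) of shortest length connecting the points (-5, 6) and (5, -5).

Arc-length functional: J[y] = ∫ sqrt(1 + (y')^2) dx.
Lagrangian L = sqrt(1 + (y')^2) has no explicit y dependence, so ∂L/∂y = 0 and the Euler-Lagrange equation gives
    d/dx( y' / sqrt(1 + (y')^2) ) = 0  ⇒  y' / sqrt(1 + (y')^2) = const.
Hence y' is constant, so y(x) is affine.
Fitting the endpoints (-5, 6) and (5, -5):
    slope m = ((-5) − 6) / (5 − (-5)) = -11/10,
    intercept c = 6 − m·(-5) = 1/2.
Extremal: y(x) = (-11/10) x + 1/2.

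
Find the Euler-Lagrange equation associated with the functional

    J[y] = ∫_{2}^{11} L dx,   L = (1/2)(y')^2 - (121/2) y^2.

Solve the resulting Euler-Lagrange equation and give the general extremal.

The Lagrangian is L = (1/2)(y')^2 - (121/2) y^2.
∂L/∂y = -121y.
∂L/∂y' = y'.
The Euler-Lagrange equation d/dx(∂L/∂y') − ∂L/∂y = 0 becomes:
    y'' + 121 y = 0
General solution: y(x) = A sin(11x) + B cos(11x), where A and B are arbitrary constants fixed by the endpoint conditions.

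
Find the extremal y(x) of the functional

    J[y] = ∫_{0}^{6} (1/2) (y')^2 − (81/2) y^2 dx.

The Lagrangian is L = (1/2) (y')^2 − (81/2) y^2.
Compute ∂L/∂y = -81y, ∂L/∂y' = y'.
The Euler-Lagrange equation d/dx(∂L/∂y') − ∂L/∂y = 0 reduces to
    y'' + 81 y = 0.
Its general solution is
    y(x) = A sin(9x) + B cos(9x),
with A, B fixed by the endpoint conditions.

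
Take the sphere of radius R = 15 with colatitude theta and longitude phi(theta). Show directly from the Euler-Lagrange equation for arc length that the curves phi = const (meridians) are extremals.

On the sphere of radius R = 15 with spherical coordinates (θ, φ), the induced metric is
    ds^2 = 225(dθ^2 + sin^2(θ) dφ^2).
Using θ as the parameter, the arc-length functional becomes
    J[φ] = ∫ 15 sqrt(1 + sin^2(θ) (dφ/dθ)^2) dθ.
So L = 15 sqrt(1 + sin^2(θ) φ'^2). Compute
    ∂L/∂φ = 0  (L has no explicit φ dependence),
    ∂L/∂φ' = 15 sin^2(θ) φ' / sqrt(1 + sin^2(θ) φ'^2).
For the candidate φ(θ) = c (constant), φ' = 0, so ∂L/∂φ' evaluated along the candidate vanishes, and ∂L/∂φ is identically zero. Hence
    d/dθ(∂L/∂φ') − ∂L/∂φ = 0
is satisfied. Therefore meridians φ = const are extremals of arc length — they are geodesics on the sphere.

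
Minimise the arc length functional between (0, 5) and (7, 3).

Arc-length functional: J[y] = ∫ sqrt(1 + (y')^2) dx.
Lagrangian L = sqrt(1 + (y')^2) has no explicit y dependence, so ∂L/∂y = 0 and the Euler-Lagrange equation gives
    d/dx( y' / sqrt(1 + (y')^2) ) = 0  ⇒  y' / sqrt(1 + (y')^2) = const.
Hence y' is constant, so y(x) is affine.
Fitting the endpoints (0, 5) and (7, 3):
    slope m = (3 − 5) / (7 − 0) = -2/7,
    intercept c = 5 − m·0 = 5.
Extremal: y(x) = (-2/7) x + 5.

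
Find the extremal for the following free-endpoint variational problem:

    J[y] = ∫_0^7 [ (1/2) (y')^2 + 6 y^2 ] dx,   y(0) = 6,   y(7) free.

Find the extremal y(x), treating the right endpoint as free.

The Lagrangian L = (1/2) (y')^2 + 6 y^2 gives
    ∂L/∂y = 12 y,   ∂L/∂y' = y'.
Euler-Lagrange: y'' − 12 y = 0.
With k = sqrt(12), the general solution is
    y(x) = A cosh(sqrt(12) x) + B sinh(sqrt(12) x).
Fixed left endpoint y(0) = 6 ⇒ A = 6.
The right endpoint x = 7 is free, so the natural (transversality) condition is ∂L/∂y' |_{x=7} = 0, i.e. y'(7) = 0.
Compute y'(x) = A k sinh(k x) + B k cosh(k x), so
    y'(7) = A k sinh(k·7) + B k cosh(k·7) = 0
    ⇒ B = −A tanh(k·7) = − 6 tanh(sqrt(12)·7).
Therefore the extremal is
    y(x) = 6 cosh(sqrt(12) x) − 6 tanh(sqrt(12)·7) sinh(sqrt(12) x).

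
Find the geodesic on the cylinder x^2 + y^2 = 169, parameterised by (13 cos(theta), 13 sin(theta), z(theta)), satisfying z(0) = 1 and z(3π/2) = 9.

Parameterise the cylinder of radius R = 13 as
    r(θ) = (13 cos θ, 13 sin θ, z(θ)).
The arc-length element is
    ds = sqrt(169 + (dz/dθ)^2) dθ,
so the Lagrangian is L = sqrt(169 + z'^2).
L depends on z' only, not on z or θ, so ∂L/∂z = 0 and
    ∂L/∂z' = z' / sqrt(169 + z'^2).
The Euler-Lagrange equation gives
    d/dθ( z' / sqrt(169 + z'^2) ) = 0,
so z' is constant. Integrating once:
    z(θ) = a θ + b,
a helix on the cylinder (a straight line when the cylinder is unrolled). The constants a, b are determined by the endpoint conditions.
With endpoint conditions z(0) = 1 and z(3π/2) = 9: from z(0) = b we get b = 1, and a·3π/2 + 1 = 9 gives a = 16/(3π), so
    z(θ) = (16/(3π)) θ + 1.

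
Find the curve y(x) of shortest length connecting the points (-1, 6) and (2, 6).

Arc-length functional: J[y] = ∫ sqrt(1 + (y')^2) dx.
Lagrangian L = sqrt(1 + (y')^2) has no explicit y dependence, so ∂L/∂y = 0 and the Euler-Lagrange equation gives
    d/dx( y' / sqrt(1 + (y')^2) ) = 0  ⇒  y' / sqrt(1 + (y')^2) = const.
Hence y' is constant, so y(x) is affine.
Fitting the endpoints (-1, 6) and (2, 6):
    slope m = (6 − 6) / (2 − (-1)) = 0,
    intercept c = 6 − m·(-1) = 6.
Extremal: y(x) = 6.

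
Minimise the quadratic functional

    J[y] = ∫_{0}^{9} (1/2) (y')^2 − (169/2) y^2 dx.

The Lagrangian is L = (1/2) (y')^2 − (169/2) y^2.
Compute ∂L/∂y = -169y, ∂L/∂y' = y'.
The Euler-Lagrange equation d/dx(∂L/∂y') − ∂L/∂y = 0 reduces to
    y'' + 169 y = 0.
Its general solution is
    y(x) = A sin(13x) + B cos(13x),
with A, B fixed by the endpoint conditions.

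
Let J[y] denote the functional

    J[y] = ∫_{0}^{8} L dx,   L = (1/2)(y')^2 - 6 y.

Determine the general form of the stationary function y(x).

The Lagrangian is L = (1/2)(y')^2 - 6 y.
∂L/∂y = -6.
∂L/∂y' = y'.
The Euler-Lagrange equation d/dx(∂L/∂y') − ∂L/∂y = 0 becomes:
    y'' + 6 = 0
General solution: y(x) = -3 x^2 + A x + B, where A and B are arbitrary constants fixed by the endpoint conditions.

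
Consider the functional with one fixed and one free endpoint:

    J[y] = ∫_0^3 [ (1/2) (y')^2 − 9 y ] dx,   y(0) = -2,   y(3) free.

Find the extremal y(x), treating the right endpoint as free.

The Lagrangian L = (1/2) (y')^2 − 9 y gives
    ∂L/∂y = −9,   ∂L/∂y' = y'.
Euler-Lagrange: d/dx(y') − (−9) = 0, i.e. y'' + 9 = 0, so
    y(x) = −(9/2) x^2 + C1 x + C2.
Fixed left endpoint y(0) = -2 ⇒ C2 = -2.
The right endpoint x = 3 is free, so the natural (transversality) condition is ∂L/∂y' |_{x=3} = 0, i.e. y'(3) = 0.
Compute y'(x) = −9 x + C1, so y'(3) = −27 + C1 = 0 ⇒ C1 = 27.
Therefore the extremal is
    y(x) = −(9/2) x^2 + 27 x − 2.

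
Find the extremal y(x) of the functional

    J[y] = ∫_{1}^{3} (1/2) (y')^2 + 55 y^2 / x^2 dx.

The Lagrangian is L = (1/2) (y')^2 + 55 y^2 / x^2.
Compute ∂L/∂y = 110y/x^2, ∂L/∂y' = y'.
The Euler-Lagrange equation d/dx(∂L/∂y') − ∂L/∂y = 0 reduces to
    y'' − 110/x^2 · y = 0  (x > 0).
Its general solution is
    y(x) = A x^11 + B x^(-10),
with A, B fixed by the endpoint conditions.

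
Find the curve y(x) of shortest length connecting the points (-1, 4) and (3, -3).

Arc-length functional: J[y] = ∫ sqrt(1 + (y')^2) dx.
Lagrangian L = sqrt(1 + (y')^2) has no explicit y dependence, so ∂L/∂y = 0 and the Euler-Lagrange equation gives
    d/dx( y' / sqrt(1 + (y')^2) ) = 0  ⇒  y' / sqrt(1 + (y')^2) = const.
Hence y' is constant, so y(x) is affine.
Fitting the endpoints (-1, 4) and (3, -3):
    slope m = ((-3) − 4) / (3 − (-1)) = -7/4,
    intercept c = 4 − m·(-1) = 9/4.
Extremal: y(x) = (-7/4) x + 9/4.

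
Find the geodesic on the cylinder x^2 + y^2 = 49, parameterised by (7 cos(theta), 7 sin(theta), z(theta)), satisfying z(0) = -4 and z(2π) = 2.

Parameterise the cylinder of radius R = 7 as
    r(θ) = (7 cos θ, 7 sin θ, z(θ)).
The arc-length element is
    ds = sqrt(49 + (dz/dθ)^2) dθ,
so the Lagrangian is L = sqrt(49 + z'^2).
L depends on z' only, not on z or θ, so ∂L/∂z = 0 and
    ∂L/∂z' = z' / sqrt(49 + z'^2).
The Euler-Lagrange equation gives
    d/dθ( z' / sqrt(49 + z'^2) ) = 0,
so z' is constant. Integrating once:
    z(θ) = a θ + b,
a helix on the cylinder (a straight line when the cylinder is unrolled). The constants a, b are determined by the endpoint conditions.
With endpoint conditions z(0) = -4 and z(2π) = 2: from z(0) = b we get b = -4, and a·2π + -4 = 2 gives a = 3/π, so
    z(θ) = (3/π) θ − 4.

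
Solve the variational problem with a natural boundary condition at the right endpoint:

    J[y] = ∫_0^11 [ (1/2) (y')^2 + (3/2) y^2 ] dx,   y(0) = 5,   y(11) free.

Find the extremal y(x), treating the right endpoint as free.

The Lagrangian L = (1/2) (y')^2 + (3/2) y^2 gives
    ∂L/∂y = 3 y,   ∂L/∂y' = y'.
Euler-Lagrange: y'' − 3 y = 0.
With k = sqrt(3), the general solution is
    y(x) = A cosh(sqrt(3) x) + B sinh(sqrt(3) x).
Fixed left endpoint y(0) = 5 ⇒ A = 5.
The right endpoint x = 11 is free, so the natural (transversality) condition is ∂L/∂y' |_{x=11} = 0, i.e. y'(11) = 0.
Compute y'(x) = A k sinh(k x) + B k cosh(k x), so
    y'(11) = A k sinh(k·11) + B k cosh(k·11) = 0
    ⇒ B = −A tanh(k·11) = − 5 tanh(sqrt(3)·11).
Therefore the extremal is
    y(x) = 5 cosh(sqrt(3) x) − 5 tanh(sqrt(3)·11) sinh(sqrt(3) x).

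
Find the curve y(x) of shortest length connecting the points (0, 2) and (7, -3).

Arc-length functional: J[y] = ∫ sqrt(1 + (y')^2) dx.
Lagrangian L = sqrt(1 + (y')^2) has no explicit y dependence, so ∂L/∂y = 0 and the Euler-Lagrange equation gives
    d/dx( y' / sqrt(1 + (y')^2) ) = 0  ⇒  y' / sqrt(1 + (y')^2) = const.
Hence y' is constant, so y(x) is affine.
Fitting the endpoints (0, 2) and (7, -3):
    slope m = ((-3) − 2) / (7 − 0) = -5/7,
    intercept c = 2 − m·0 = 2.
Extremal: y(x) = (-5/7) x + 2.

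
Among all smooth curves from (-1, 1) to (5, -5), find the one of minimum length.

Arc-length functional: J[y] = ∫ sqrt(1 + (y')^2) dx.
Lagrangian L = sqrt(1 + (y')^2) has no explicit y dependence, so ∂L/∂y = 0 and the Euler-Lagrange equation gives
    d/dx( y' / sqrt(1 + (y')^2) ) = 0  ⇒  y' / sqrt(1 + (y')^2) = const.
Hence y' is constant, so y(x) is affine.
Fitting the endpoints (-1, 1) and (5, -5):
    slope m = ((-5) − 1) / (5 − (-1)) = -1,
    intercept c = 1 − m·(-1) = 0.
Extremal: y(x) = -x.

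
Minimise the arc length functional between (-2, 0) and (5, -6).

Arc-length functional: J[y] = ∫ sqrt(1 + (y')^2) dx.
Lagrangian L = sqrt(1 + (y')^2) has no explicit y dependence, so ∂L/∂y = 0 and the Euler-Lagrange equation gives
    d/dx( y' / sqrt(1 + (y')^2) ) = 0  ⇒  y' / sqrt(1 + (y')^2) = const.
Hence y' is constant, so y(x) is affine.
Fitting the endpoints (-2, 0) and (5, -6):
    slope m = ((-6) − 0) / (5 − (-2)) = -6/7,
    intercept c = 0 − m·(-2) = -12/7.
Extremal: y(x) = (-6/7) x - 12/7.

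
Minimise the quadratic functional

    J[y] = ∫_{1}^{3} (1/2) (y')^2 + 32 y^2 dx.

The Lagrangian is L = (1/2) (y')^2 + 32 y^2.
Compute ∂L/∂y = 64y, ∂L/∂y' = y'.
The Euler-Lagrange equation d/dx(∂L/∂y') − ∂L/∂y = 0 reduces to
    y'' − 64 y = 0.
Its general solution is
    y(x) = A e^(8x) + B e^(−8x),
with A, B fixed by the endpoint conditions.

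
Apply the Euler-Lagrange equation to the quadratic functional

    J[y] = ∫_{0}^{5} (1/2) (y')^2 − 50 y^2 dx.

The Lagrangian is L = (1/2) (y')^2 − 50 y^2.
Compute ∂L/∂y = -100y, ∂L/∂y' = y'.
The Euler-Lagrange equation d/dx(∂L/∂y') − ∂L/∂y = 0 reduces to
    y'' + 100 y = 0.
Its general solution is
    y(x) = A sin(10x) + B cos(10x),
with A, B fixed by the endpoint conditions.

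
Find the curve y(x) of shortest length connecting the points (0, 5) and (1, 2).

Arc-length functional: J[y] = ∫ sqrt(1 + (y')^2) dx.
Lagrangian L = sqrt(1 + (y')^2) has no explicit y dependence, so ∂L/∂y = 0 and the Euler-Lagrange equation gives
    d/dx( y' / sqrt(1 + (y')^2) ) = 0  ⇒  y' / sqrt(1 + (y')^2) = const.
Hence y' is constant, so y(x) is affine.
Fitting the endpoints (0, 5) and (1, 2):
    slope m = (2 − 5) / (1 − 0) = -3,
    intercept c = 5 − m·0 = 5.
Extremal: y(x) = -3 x + 5.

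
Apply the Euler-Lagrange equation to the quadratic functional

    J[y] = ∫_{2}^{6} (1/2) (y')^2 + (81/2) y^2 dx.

The Lagrangian is L = (1/2) (y')^2 + (81/2) y^2.
Compute ∂L/∂y = 81y, ∂L/∂y' = y'.
The Euler-Lagrange equation d/dx(∂L/∂y') − ∂L/∂y = 0 reduces to
    y'' − 81 y = 0.
Its general solution is
    y(x) = A e^(9x) + B e^(−9x),
with A, B fixed by the endpoint conditions.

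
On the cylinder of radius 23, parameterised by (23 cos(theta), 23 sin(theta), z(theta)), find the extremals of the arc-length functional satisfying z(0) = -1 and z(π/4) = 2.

Parameterise the cylinder of radius R = 23 as
    r(θ) = (23 cos θ, 23 sin θ, z(θ)).
The arc-length element is
    ds = sqrt(529 + (dz/dθ)^2) dθ,
so the Lagrangian is L = sqrt(529 + z'^2).
L depends on z' only, not on z or θ, so ∂L/∂z = 0 and
    ∂L/∂z' = z' / sqrt(529 + z'^2).
The Euler-Lagrange equation gives
    d/dθ( z' / sqrt(529 + z'^2) ) = 0,
so z' is constant. Integrating once:
    z(θ) = a θ + b,
a helix on the cylinder (a straight line when the cylinder is unrolled). The constants a, b are determined by the endpoint conditions.
With endpoint conditions z(0) = -1 and z(π/4) = 2: from z(0) = b we get b = -1, and a·π/4 + -1 = 2 gives a = 12/π, so
    z(θ) = (12/π) θ − 1.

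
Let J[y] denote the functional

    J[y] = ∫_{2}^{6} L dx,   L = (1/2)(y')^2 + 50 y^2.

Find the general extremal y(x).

The Lagrangian is L = (1/2)(y')^2 + 50 y^2.
∂L/∂y = 100y.
∂L/∂y' = y'.
The Euler-Lagrange equation d/dx(∂L/∂y') − ∂L/∂y = 0 becomes:
    y'' - 100 y = 0
General solution: y(x) = A e^(10x) + B e^(-10x), where A and B are arbitrary constants fixed by the endpoint conditions.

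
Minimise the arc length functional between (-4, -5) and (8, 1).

Arc-length functional: J[y] = ∫ sqrt(1 + (y')^2) dx.
Lagrangian L = sqrt(1 + (y')^2) has no explicit y dependence, so ∂L/∂y = 0 and the Euler-Lagrange equation gives
    d/dx( y' / sqrt(1 + (y')^2) ) = 0  ⇒  y' / sqrt(1 + (y')^2) = const.
Hence y' is constant, so y(x) is affine.
Fitting the endpoints (-4, -5) and (8, 1):
    slope m = (1 − (-5)) / (8 − (-4)) = 1/2,
    intercept c = (-5) − m·(-4) = -3.
Extremal: y(x) = (1/2) x - 3.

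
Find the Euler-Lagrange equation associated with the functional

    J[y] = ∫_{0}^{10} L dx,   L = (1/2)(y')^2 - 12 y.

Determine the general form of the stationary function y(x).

The Lagrangian is L = (1/2)(y')^2 - 12 y.
∂L/∂y = -12.
∂L/∂y' = y'.
The Euler-Lagrange equation d/dx(∂L/∂y') − ∂L/∂y = 0 becomes:
    y'' + 12 = 0
General solution: y(x) = -6 x^2 + A x + B, where A and B are arbitrary constants fixed by the endpoint conditions.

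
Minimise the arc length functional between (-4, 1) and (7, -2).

Arc-length functional: J[y] = ∫ sqrt(1 + (y')^2) dx.
Lagrangian L = sqrt(1 + (y')^2) has no explicit y dependence, so ∂L/∂y = 0 and the Euler-Lagrange equation gives
    d/dx( y' / sqrt(1 + (y')^2) ) = 0  ⇒  y' / sqrt(1 + (y')^2) = const.
Hence y' is constant, so y(x) is affine.
Fitting the endpoints (-4, 1) and (7, -2):
    slope m = ((-2) − 1) / (7 − (-4)) = -3/11,
    intercept c = 1 − m·(-4) = -1/11.
Extremal: y(x) = (-3/11) x - 1/11.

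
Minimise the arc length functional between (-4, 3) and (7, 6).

Arc-length functional: J[y] = ∫ sqrt(1 + (y')^2) dx.
Lagrangian L = sqrt(1 + (y')^2) has no explicit y dependence, so ∂L/∂y = 0 and the Euler-Lagrange equation gives
    d/dx( y' / sqrt(1 + (y')^2) ) = 0  ⇒  y' / sqrt(1 + (y')^2) = const.
Hence y' is constant, so y(x) is affine.
Fitting the endpoints (-4, 3) and (7, 6):
    slope m = (6 − 3) / (7 − (-4)) = 3/11,
    intercept c = 3 − m·(-4) = 45/11.
Extremal: y(x) = (3/11) x + 45/11.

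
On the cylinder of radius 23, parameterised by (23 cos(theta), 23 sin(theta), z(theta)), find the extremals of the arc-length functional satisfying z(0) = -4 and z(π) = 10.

Parameterise the cylinder of radius R = 23 as
    r(θ) = (23 cos θ, 23 sin θ, z(θ)).
The arc-length element is
    ds = sqrt(529 + (dz/dθ)^2) dθ,
so the Lagrangian is L = sqrt(529 + z'^2).
L depends on z' only, not on z or θ, so ∂L/∂z = 0 and
    ∂L/∂z' = z' / sqrt(529 + z'^2).
The Euler-Lagrange equation gives
    d/dθ( z' / sqrt(529 + z'^2) ) = 0,
so z' is constant. Integrating once:
    z(θ) = a θ + b,
a helix on the cylinder (a straight line when the cylinder is unrolled). The constants a, b are determined by the endpoint conditions.
With endpoint conditions z(0) = -4 and z(π) = 10: from z(0) = b we get b = -4, and a·π + -4 = 10 gives a = 14/π, so
    z(θ) = (14/π) θ − 4.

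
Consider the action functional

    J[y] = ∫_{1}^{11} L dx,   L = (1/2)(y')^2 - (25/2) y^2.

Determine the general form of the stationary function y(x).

The Lagrangian is L = (1/2)(y')^2 - (25/2) y^2.
∂L/∂y = -25y.
∂L/∂y' = y'.
The Euler-Lagrange equation d/dx(∂L/∂y') − ∂L/∂y = 0 becomes:
    y'' + 25 y = 0
General solution: y(x) = A sin(5x) + B cos(5x), where A and B are arbitrary constants fixed by the endpoint conditions.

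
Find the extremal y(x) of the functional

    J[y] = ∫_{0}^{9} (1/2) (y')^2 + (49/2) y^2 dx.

The Lagrangian is L = (1/2) (y')^2 + (49/2) y^2.
Compute ∂L/∂y = 49y, ∂L/∂y' = y'.
The Euler-Lagrange equation d/dx(∂L/∂y') − ∂L/∂y = 0 reduces to
    y'' − 49 y = 0.
Its general solution is
    y(x) = A e^(7x) + B e^(−7x),
with A, B fixed by the endpoint conditions.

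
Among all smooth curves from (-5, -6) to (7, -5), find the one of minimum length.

Arc-length functional: J[y] = ∫ sqrt(1 + (y')^2) dx.
Lagrangian L = sqrt(1 + (y')^2) has no explicit y dependence, so ∂L/∂y = 0 and the Euler-Lagrange equation gives
    d/dx( y' / sqrt(1 + (y')^2) ) = 0  ⇒  y' / sqrt(1 + (y')^2) = const.
Hence y' is constant, so y(x) is affine.
Fitting the endpoints (-5, -6) and (7, -5):
    slope m = ((-5) − (-6)) / (7 − (-5)) = 1/12,
    intercept c = (-6) − m·(-5) = -67/12.
Extremal: y(x) = (1/12) x - 67/12.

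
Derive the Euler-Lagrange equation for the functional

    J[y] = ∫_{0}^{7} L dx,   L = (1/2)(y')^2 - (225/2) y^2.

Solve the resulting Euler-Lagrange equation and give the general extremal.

The Lagrangian is L = (1/2)(y')^2 - (225/2) y^2.
∂L/∂y = -225y.
∂L/∂y' = y'.
The Euler-Lagrange equation d/dx(∂L/∂y') − ∂L/∂y = 0 becomes:
    y'' + 225 y = 0
General solution: y(x) = A sin(15x) + B cos(15x), where A and B are arbitrary constants fixed by the endpoint conditions.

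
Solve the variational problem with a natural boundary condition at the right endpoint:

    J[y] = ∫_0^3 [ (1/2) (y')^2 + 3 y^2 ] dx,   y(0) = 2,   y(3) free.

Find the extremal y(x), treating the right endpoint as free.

The Lagrangian L = (1/2) (y')^2 + 3 y^2 gives
    ∂L/∂y = 6 y,   ∂L/∂y' = y'.
Euler-Lagrange: y'' − 6 y = 0.
With k = sqrt(6), the general solution is
    y(x) = A cosh(sqrt(6) x) + B sinh(sqrt(6) x).
Fixed left endpoint y(0) = 2 ⇒ A = 2.
The right endpoint x = 3 is free, so the natural (transversality) condition is ∂L/∂y' |_{x=3} = 0, i.e. y'(3) = 0.
Compute y'(x) = A k sinh(k x) + B k cosh(k x), so
    y'(3) = A k sinh(k·3) + B k cosh(k·3) = 0
    ⇒ B = −A tanh(k·3) = − 2 tanh(sqrt(6)·3).
Therefore the extremal is
    y(x) = 2 cosh(sqrt(6) x) − 2 tanh(sqrt(6)·3) sinh(sqrt(6) x).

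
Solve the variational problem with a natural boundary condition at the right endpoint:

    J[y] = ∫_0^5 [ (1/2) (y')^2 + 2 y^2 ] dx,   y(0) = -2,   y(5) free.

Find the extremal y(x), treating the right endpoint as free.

The Lagrangian L = (1/2) (y')^2 + 2 y^2 gives
    ∂L/∂y = 4 y,   ∂L/∂y' = y'.
Euler-Lagrange: y'' − 4 y = 0.
With k = 2, the general solution is
    y(x) = A cosh(2 x) + B sinh(2 x).
Fixed left endpoint y(0) = -2 ⇒ A = -2.
The right endpoint x = 5 is free, so the natural (transversality) condition is ∂L/∂y' |_{x=5} = 0, i.e. y'(5) = 0.
Compute y'(x) = A k sinh(k x) + B k cosh(k x), so
    y'(5) = A k sinh(k·5) + B k cosh(k·5) = 0
    ⇒ B = −A tanh(k·5) = 2 tanh(2·5).
Therefore the extremal is
    y(x) = −2 cosh(2 x) + 2 tanh(2·5) sinh(2 x).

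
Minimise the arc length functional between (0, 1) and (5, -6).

Arc-length functional: J[y] = ∫ sqrt(1 + (y')^2) dx.
Lagrangian L = sqrt(1 + (y')^2) has no explicit y dependence, so ∂L/∂y = 0 and the Euler-Lagrange equation gives
    d/dx( y' / sqrt(1 + (y')^2) ) = 0  ⇒  y' / sqrt(1 + (y')^2) = const.
Hence y' is constant, so y(x) is affine.
Fitting the endpoints (0, 1) and (5, -6):
    slope m = ((-6) − 1) / (5 − 0) = -7/5,
    intercept c = 1 − m·0 = 1.
Extremal: y(x) = (-7/5) x + 1.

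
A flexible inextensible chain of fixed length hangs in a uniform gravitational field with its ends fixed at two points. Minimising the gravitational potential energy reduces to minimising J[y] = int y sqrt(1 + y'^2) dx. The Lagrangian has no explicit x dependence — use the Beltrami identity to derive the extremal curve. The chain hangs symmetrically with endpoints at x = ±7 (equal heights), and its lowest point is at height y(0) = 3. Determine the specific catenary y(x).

The Lagrangian L(y, y') = y sqrt(1 + y'^2) has no explicit x dependence, so the Beltrami identity applies:
    L − y' ∂L/∂y' = C.
Compute ∂L/∂y' = y · y' / sqrt(1 + y'^2). Then
    L − y' ∂L/∂y'
    = y sqrt(1 + y'^2) − y · y'^2 / sqrt(1 + y'^2)
    = y (1 + y'^2 − y'^2) / sqrt(1 + y'^2)
    = y / sqrt(1 + y'^2) = C.
Squaring gives y^2 = C^2 (1 + y'^2), i.e.
    y'^2 = y^2 / C^2 − 1.
Separating variables,
    dy / sqrt(y^2 − C^2) = dx / C,
and integrating gives arccosh(y / C) = (x − a)/C, so
    y(x) = C cosh((x − a)/C),
the catenary. The constants C and a are fixed by the two endpoint conditions (and, for the hanging-chain problem, the length constraint selects C).
Now fit the given data. The endpoints x = ±7 are symmetric at equal height, so the catenary is even about its minimum: a = 0 and y(x) = C cosh(x/C). The lowest point is y(0) = C cosh(0) = C, and we are told y(0) = 3, so C = 3. Therefore
    y(x) = 3 cosh(x/3),
and at the endpoints
    y(±7) = 3 cosh(7/3).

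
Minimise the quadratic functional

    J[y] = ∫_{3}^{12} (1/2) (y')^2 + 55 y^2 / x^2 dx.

The Lagrangian is L = (1/2) (y')^2 + 55 y^2 / x^2.
Compute ∂L/∂y = 110y/x^2, ∂L/∂y' = y'.
The Euler-Lagrange equation d/dx(∂L/∂y') − ∂L/∂y = 0 reduces to
    y'' − 110/x^2 · y = 0  (x > 0).
Its general solution is
    y(x) = A x^11 + B x^(-10),
with A, B fixed by the endpoint conditions.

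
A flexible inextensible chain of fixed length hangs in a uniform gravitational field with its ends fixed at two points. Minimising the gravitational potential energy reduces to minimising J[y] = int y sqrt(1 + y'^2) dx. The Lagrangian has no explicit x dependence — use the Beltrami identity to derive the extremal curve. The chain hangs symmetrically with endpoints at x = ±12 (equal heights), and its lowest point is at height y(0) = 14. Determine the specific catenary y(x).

The Lagrangian L(y, y') = y sqrt(1 + y'^2) has no explicit x dependence, so the Beltrami identity applies:
    L − y' ∂L/∂y' = C.
Compute ∂L/∂y' = y · y' / sqrt(1 + y'^2). Then
    L − y' ∂L/∂y'
    = y sqrt(1 + y'^2) − y · y'^2 / sqrt(1 + y'^2)
    = y (1 + y'^2 − y'^2) / sqrt(1 + y'^2)
    = y / sqrt(1 + y'^2) = C.
Squaring gives y^2 = C^2 (1 + y'^2), i.e.
    y'^2 = y^2 / C^2 − 1.
Separating variables,
    dy / sqrt(y^2 − C^2) = dx / C,
and integrating gives arccosh(y / C) = (x − a)/C, so
    y(x) = C cosh((x − a)/C),
the catenary. The constants C and a are fixed by the two endpoint conditions (and, for the hanging-chain problem, the length constraint selects C).
Now fit the given data. The endpoints x = ±12 are symmetric at equal height, so the catenary is even about its minimum: a = 0 and y(x) = C cosh(x/C). The lowest point is y(0) = C cosh(0) = C, and we are told y(0) = 14, so C = 14. Therefore
    y(x) = 14 cosh(x/14),
and at the endpoints
    y(±12) = 14 cosh(12/14).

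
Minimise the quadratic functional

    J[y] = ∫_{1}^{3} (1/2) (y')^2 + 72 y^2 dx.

The Lagrangian is L = (1/2) (y')^2 + 72 y^2.
Compute ∂L/∂y = 144y, ∂L/∂y' = y'.
The Euler-Lagrange equation d/dx(∂L/∂y') − ∂L/∂y = 0 reduces to
    y'' − 144 y = 0.
Its general solution is
    y(x) = A e^(12x) + B e^(−12x),
with A, B fixed by the endpoint conditions.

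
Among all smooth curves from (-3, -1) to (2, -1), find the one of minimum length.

Arc-length functional: J[y] = ∫ sqrt(1 + (y')^2) dx.
Lagrangian L = sqrt(1 + (y')^2) has no explicit y dependence, so ∂L/∂y = 0 and the Euler-Lagrange equation gives
    d/dx( y' / sqrt(1 + (y')^2) ) = 0  ⇒  y' / sqrt(1 + (y')^2) = const.
Hence y' is constant, so y(x) is affine.
Fitting the endpoints (-3, -1) and (2, -1):
    slope m = ((-1) − (-1)) / (2 − (-3)) = 0,
    intercept c = (-1) − m·(-3) = -1.
Extremal: y(x) = -1.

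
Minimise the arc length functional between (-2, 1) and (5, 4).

Arc-length functional: J[y] = ∫ sqrt(1 + (y')^2) dx.
Lagrangian L = sqrt(1 + (y')^2) has no explicit y dependence, so ∂L/∂y = 0 and the Euler-Lagrange equation gives
    d/dx( y' / sqrt(1 + (y')^2) ) = 0  ⇒  y' / sqrt(1 + (y')^2) = const.
Hence y' is constant, so y(x) is affine.
Fitting the endpoints (-2, 1) and (5, 4):
    slope m = (4 − 1) / (5 − (-2)) = 3/7,
    intercept c = 1 − m·(-2) = 13/7.
Extremal: y(x) = (3/7) x + 13/7.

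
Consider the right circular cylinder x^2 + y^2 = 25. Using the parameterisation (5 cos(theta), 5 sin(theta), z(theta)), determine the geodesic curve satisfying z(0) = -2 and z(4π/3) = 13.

Parameterise the cylinder of radius R = 5 as
    r(θ) = (5 cos θ, 5 sin θ, z(θ)).
The arc-length element is
    ds = sqrt(25 + (dz/dθ)^2) dθ,
so the Lagrangian is L = sqrt(25 + z'^2).
L depends on z' only, not on z or θ, so ∂L/∂z = 0 and
    ∂L/∂z' = z' / sqrt(25 + z'^2).
The Euler-Lagrange equation gives
    d/dθ( z' / sqrt(25 + z'^2) ) = 0,
so z' is constant. Integrating once:
    z(θ) = a θ + b,
a helix on the cylinder (a straight line when the cylinder is unrolled). The constants a, b are determined by the endpoint conditions.
With endpoint conditions z(0) = -2 and z(4π/3) = 13: from z(0) = b we get b = -2, and a·4π/3 + -2 = 13 gives a = 45/(4π), so
    z(θ) = (45/(4π)) θ − 2.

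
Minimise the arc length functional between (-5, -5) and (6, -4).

Arc-length functional: J[y] = ∫ sqrt(1 + (y')^2) dx.
Lagrangian L = sqrt(1 + (y')^2) has no explicit y dependence, so ∂L/∂y = 0 and the Euler-Lagrange equation gives
    d/dx( y' / sqrt(1 + (y')^2) ) = 0  ⇒  y' / sqrt(1 + (y')^2) = const.
Hence y' is constant, so y(x) is affine.
Fitting the endpoints (-5, -5) and (6, -4):
    slope m = ((-4) − (-5)) / (6 − (-5)) = 1/11,
    intercept c = (-5) − m·(-5) = -50/11.
Extremal: y(x) = (1/11) x - 50/11.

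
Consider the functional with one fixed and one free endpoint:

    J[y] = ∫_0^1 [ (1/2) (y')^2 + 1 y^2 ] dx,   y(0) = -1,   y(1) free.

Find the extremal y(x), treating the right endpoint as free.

The Lagrangian L = (1/2) (y')^2 + 1 y^2 gives
    ∂L/∂y = 2 y,   ∂L/∂y' = y'.
Euler-Lagrange: y'' − 2 y = 0.
With k = sqrt(2), the general solution is
    y(x) = A cosh(sqrt(2) x) + B sinh(sqrt(2) x).
Fixed left endpoint y(0) = -1 ⇒ A = -1.
The right endpoint x = 1 is free, so the natural (transversality) condition is ∂L/∂y' |_{x=1} = 0, i.e. y'(1) = 0.
Compute y'(x) = A k sinh(k x) + B k cosh(k x), so
    y'(1) = A k sinh(k·1) + B k cosh(k·1) = 0
    ⇒ B = −A tanh(k·1) = tanh(sqrt(2)·1).
Therefore the extremal is
    y(x) = −cosh(sqrt(2) x) + tanh(sqrt(2)·1) sinh(sqrt(2) x).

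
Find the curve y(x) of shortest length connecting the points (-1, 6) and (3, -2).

Arc-length functional: J[y] = ∫ sqrt(1 + (y')^2) dx.
Lagrangian L = sqrt(1 + (y')^2) has no explicit y dependence, so ∂L/∂y = 0 and the Euler-Lagrange equation gives
    d/dx( y' / sqrt(1 + (y')^2) ) = 0  ⇒  y' / sqrt(1 + (y')^2) = const.
Hence y' is constant, so y(x) is affine.
Fitting the endpoints (-1, 6) and (3, -2):
    slope m = ((-2) − 6) / (3 − (-1)) = -2,
    intercept c = 6 − m·(-1) = 4.
Extremal: y(x) = -2 x + 4.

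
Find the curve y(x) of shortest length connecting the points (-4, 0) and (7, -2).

Arc-length functional: J[y] = ∫ sqrt(1 + (y')^2) dx.
Lagrangian L = sqrt(1 + (y')^2) has no explicit y dependence, so ∂L/∂y = 0 and the Euler-Lagrange equation gives
    d/dx( y' / sqrt(1 + (y')^2) ) = 0  ⇒  y' / sqrt(1 + (y')^2) = const.
Hence y' is constant, so y(x) is affine.
Fitting the endpoints (-4, 0) and (7, -2):
    slope m = ((-2) − 0) / (7 − (-4)) = -2/11,
    intercept c = 0 − m·(-4) = -8/11.
Extremal: y(x) = (-2/11) x - 8/11.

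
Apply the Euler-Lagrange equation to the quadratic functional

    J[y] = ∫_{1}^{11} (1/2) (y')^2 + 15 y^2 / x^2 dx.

The Lagrangian is L = (1/2) (y')^2 + 15 y^2 / x^2.
Compute ∂L/∂y = 30y/x^2, ∂L/∂y' = y'.
The Euler-Lagrange equation d/dx(∂L/∂y') − ∂L/∂y = 0 reduces to
    y'' − 30/x^2 · y = 0  (x > 0).
Its general solution is
    y(x) = A x^6 + B x^(-5),
with A, B fixed by the endpoint conditions.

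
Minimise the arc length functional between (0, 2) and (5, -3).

Arc-length functional: J[y] = ∫ sqrt(1 + (y')^2) dx.
Lagrangian L = sqrt(1 + (y')^2) has no explicit y dependence, so ∂L/∂y = 0 and the Euler-Lagrange equation gives
    d/dx( y' / sqrt(1 + (y')^2) ) = 0  ⇒  y' / sqrt(1 + (y')^2) = const.
Hence y' is constant, so y(x) is affine.
Fitting the endpoints (0, 2) and (5, -3):
    slope m = ((-3) − 2) / (5 − 0) = -1,
    intercept c = 2 − m·0 = 2.
Extremal: y(x) = -x + 2.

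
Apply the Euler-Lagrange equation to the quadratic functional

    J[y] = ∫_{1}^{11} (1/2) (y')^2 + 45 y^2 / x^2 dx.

The Lagrangian is L = (1/2) (y')^2 + 45 y^2 / x^2.
Compute ∂L/∂y = 90y/x^2, ∂L/∂y' = y'.
The Euler-Lagrange equation d/dx(∂L/∂y') − ∂L/∂y = 0 reduces to
    y'' − 90/x^2 · y = 0  (x > 0).
Its general solution is
    y(x) = A x^10 + B x^(-9),
with A, B fixed by the endpoint conditions.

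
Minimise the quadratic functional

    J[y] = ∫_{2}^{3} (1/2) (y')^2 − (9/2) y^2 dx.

The Lagrangian is L = (1/2) (y')^2 − (9/2) y^2.
Compute ∂L/∂y = -9y, ∂L/∂y' = y'.
The Euler-Lagrange equation d/dx(∂L/∂y') − ∂L/∂y = 0 reduces to
    y'' + 9 y = 0.
Its general solution is
    y(x) = A sin(3x) + B cos(3x),
with A, B fixed by the endpoint conditions.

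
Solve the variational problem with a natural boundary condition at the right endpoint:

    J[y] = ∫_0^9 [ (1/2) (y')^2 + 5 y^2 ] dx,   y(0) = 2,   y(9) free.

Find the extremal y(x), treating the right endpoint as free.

The Lagrangian L = (1/2) (y')^2 + 5 y^2 gives
    ∂L/∂y = 10 y,   ∂L/∂y' = y'.
Euler-Lagrange: y'' − 10 y = 0.
With k = sqrt(10), the general solution is
    y(x) = A cosh(sqrt(10) x) + B sinh(sqrt(10) x).
Fixed left endpoint y(0) = 2 ⇒ A = 2.
The right endpoint x = 9 is free, so the natural (transversality) condition is ∂L/∂y' |_{x=9} = 0, i.e. y'(9) = 0.
Compute y'(x) = A k sinh(k x) + B k cosh(k x), so
    y'(9) = A k sinh(k·9) + B k cosh(k·9) = 0
    ⇒ B = −A tanh(k·9) = − 2 tanh(sqrt(10)·9).
Therefore the extremal is
    y(x) = 2 cosh(sqrt(10) x) − 2 tanh(sqrt(10)·9) sinh(sqrt(10) x).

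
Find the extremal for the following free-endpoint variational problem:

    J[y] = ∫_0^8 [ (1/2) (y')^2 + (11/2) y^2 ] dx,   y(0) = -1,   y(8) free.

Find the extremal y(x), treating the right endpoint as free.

The Lagrangian L = (1/2) (y')^2 + (11/2) y^2 gives
    ∂L/∂y = 11 y,   ∂L/∂y' = y'.
Euler-Lagrange: y'' − 11 y = 0.
With k = sqrt(11), the general solution is
    y(x) = A cosh(sqrt(11) x) + B sinh(sqrt(11) x).
Fixed left endpoint y(0) = -1 ⇒ A = -1.
The right endpoint x = 8 is free, so the natural (transversality) condition is ∂L/∂y' |_{x=8} = 0, i.e. y'(8) = 0.
Compute y'(x) = A k sinh(k x) + B k cosh(k x), so
    y'(8) = A k sinh(k·8) + B k cosh(k·8) = 0
    ⇒ B = −A tanh(k·8) = tanh(sqrt(11)·8).
Therefore the extremal is
    y(x) = −cosh(sqrt(11) x) + tanh(sqrt(11)·8) sinh(sqrt(11) x).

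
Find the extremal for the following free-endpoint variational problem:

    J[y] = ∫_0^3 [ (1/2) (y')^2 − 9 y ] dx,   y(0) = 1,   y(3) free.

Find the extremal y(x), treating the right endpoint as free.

The Lagrangian L = (1/2) (y')^2 − 9 y gives
    ∂L/∂y = −9,   ∂L/∂y' = y'.
Euler-Lagrange: d/dx(y') − (−9) = 0, i.e. y'' + 9 = 0, so
    y(x) = −(9/2) x^2 + C1 x + C2.
Fixed left endpoint y(0) = 1 ⇒ C2 = 1.
The right endpoint x = 3 is free, so the natural (transversality) condition is ∂L/∂y' |_{x=3} = 0, i.e. y'(3) = 0.
Compute y'(x) = −9 x + C1, so y'(3) = −27 + C1 = 0 ⇒ C1 = 27.
Therefore the extremal is
    y(x) = −(9/2) x^2 + 27 x + 1.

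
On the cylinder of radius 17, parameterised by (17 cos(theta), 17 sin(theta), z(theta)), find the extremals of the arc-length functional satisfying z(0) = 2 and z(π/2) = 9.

Parameterise the cylinder of radius R = 17 as
    r(θ) = (17 cos θ, 17 sin θ, z(θ)).
The arc-length element is
    ds = sqrt(289 + (dz/dθ)^2) dθ,
so the Lagrangian is L = sqrt(289 + z'^2).
L depends on z' only, not on z or θ, so ∂L/∂z = 0 and
    ∂L/∂z' = z' / sqrt(289 + z'^2).
The Euler-Lagrange equation gives
    d/dθ( z' / sqrt(289 + z'^2) ) = 0,
so z' is constant. Integrating once:
    z(θ) = a θ + b,
a helix on the cylinder (a straight line when the cylinder is unrolled). The constants a, b are determined by the endpoint conditions.
With endpoint conditions z(0) = 2 and z(π/2) = 9: from z(0) = b we get b = 2, and a·π/2 + 2 = 9 gives a = 14/π, so
    z(θ) = (14/π) θ + 2.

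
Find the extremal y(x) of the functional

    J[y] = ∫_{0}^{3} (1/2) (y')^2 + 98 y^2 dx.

The Lagrangian is L = (1/2) (y')^2 + 98 y^2.
Compute ∂L/∂y = 196y, ∂L/∂y' = y'.
The Euler-Lagrange equation d/dx(∂L/∂y') − ∂L/∂y = 0 reduces to
    y'' − 196 y = 0.
Its general solution is
    y(x) = A e^(14x) + B e^(−14x),
with A, B fixed by the endpoint conditions.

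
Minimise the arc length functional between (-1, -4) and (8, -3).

Arc-length functional: J[y] = ∫ sqrt(1 + (y')^2) dx.
Lagrangian L = sqrt(1 + (y')^2) has no explicit y dependence, so ∂L/∂y = 0 and the Euler-Lagrange equation gives
    d/dx( y' / sqrt(1 + (y')^2) ) = 0  ⇒  y' / sqrt(1 + (y')^2) = const.
Hence y' is constant, so y(x) is affine.
Fitting the endpoints (-1, -4) and (8, -3):
    slope m = ((-3) − (-4)) / (8 − (-1)) = 1/9,
    intercept c = (-4) − m·(-1) = -35/9.
Extremal: y(x) = (1/9) x - 35/9.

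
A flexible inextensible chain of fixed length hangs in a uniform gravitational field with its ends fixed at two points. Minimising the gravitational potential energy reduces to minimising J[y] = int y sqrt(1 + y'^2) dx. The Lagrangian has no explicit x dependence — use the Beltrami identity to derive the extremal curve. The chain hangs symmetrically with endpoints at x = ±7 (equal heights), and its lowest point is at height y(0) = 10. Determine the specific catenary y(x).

The Lagrangian L(y, y') = y sqrt(1 + y'^2) has no explicit x dependence, so the Beltrami identity applies:
    L − y' ∂L/∂y' = C.
Compute ∂L/∂y' = y · y' / sqrt(1 + y'^2). Then
    L − y' ∂L/∂y'
    = y sqrt(1 + y'^2) − y · y'^2 / sqrt(1 + y'^2)
    = y (1 + y'^2 − y'^2) / sqrt(1 + y'^2)
    = y / sqrt(1 + y'^2) = C.
Squaring gives y^2 = C^2 (1 + y'^2), i.e.
    y'^2 = y^2 / C^2 − 1.
Separating variables,
    dy / sqrt(y^2 − C^2) = dx / C,
and integrating gives arccosh(y / C) = (x − a)/C, so
    y(x) = C cosh((x − a)/C),
the catenary. The constants C and a are fixed by the two endpoint conditions (and, for the hanging-chain problem, the length constraint selects C).
Now fit the given data. The endpoints x = ±7 are symmetric at equal height, so the catenary is even about its minimum: a = 0 and y(x) = C cosh(x/C). The lowest point is y(0) = C cosh(0) = C, and we are told y(0) = 10, so C = 10. Therefore
    y(x) = 10 cosh(x/10),
and at the endpoints
    y(±7) = 10 cosh(7/10).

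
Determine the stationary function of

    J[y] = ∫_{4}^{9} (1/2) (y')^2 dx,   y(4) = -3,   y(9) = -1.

The Lagrangian is L = (1/2) (y')^2.
Compute ∂L/∂y = 0, ∂L/∂y' = y'.
The Euler-Lagrange equation d/dx(∂L/∂y') − ∂L/∂y = 0 reduces to
    y'' = 0.
Its general solution is
    y(x) = A x + B,
with A, B fixed by the endpoint conditions.
Applying the endpoint conditions y(4) = -3 and y(9) = -1: solve A·4 + B = -3 and A·9 + B = -1. Subtracting gives A(9 − 4) = -1 − -3, so A = 2/5, and B = -3 − A·4 = -23/5. Therefore
    y(x) = (2/5) x - 23/5.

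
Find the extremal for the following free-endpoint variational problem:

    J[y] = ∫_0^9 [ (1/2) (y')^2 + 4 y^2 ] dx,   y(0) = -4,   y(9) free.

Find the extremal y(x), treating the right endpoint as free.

The Lagrangian L = (1/2) (y')^2 + 4 y^2 gives
    ∂L/∂y = 8 y,   ∂L/∂y' = y'.
Euler-Lagrange: y'' − 8 y = 0.
With k = sqrt(8), the general solution is
    y(x) = A cosh(sqrt(8) x) + B sinh(sqrt(8) x).
Fixed left endpoint y(0) = -4 ⇒ A = -4.
The right endpoint x = 9 is free, so the natural (transversality) condition is ∂L/∂y' |_{x=9} = 0, i.e. y'(9) = 0.
Compute y'(x) = A k sinh(k x) + B k cosh(k x), so
    y'(9) = A k sinh(k·9) + B k cosh(k·9) = 0
    ⇒ B = −A tanh(k·9) = 4 tanh(sqrt(8)·9).
Therefore the extremal is
    y(x) = −4 cosh(sqrt(8) x) + 4 tanh(sqrt(8)·9) sinh(sqrt(8) x).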